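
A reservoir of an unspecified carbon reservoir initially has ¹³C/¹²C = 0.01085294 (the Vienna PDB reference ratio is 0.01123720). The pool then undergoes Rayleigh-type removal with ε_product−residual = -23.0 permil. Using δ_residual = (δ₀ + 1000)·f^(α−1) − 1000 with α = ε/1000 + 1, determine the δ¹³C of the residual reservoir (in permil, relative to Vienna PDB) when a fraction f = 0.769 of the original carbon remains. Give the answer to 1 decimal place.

-28.3 permil

δ₀ = (0.01085294/0.01123720 − 1)×1000 = (0.965805 − 1)×1000 = -34.195 permil
α − 1 = ε/1000 = -0.0230
f^(α−1) = 0.769^(-0.0230) = 1.006060
δ_res = (-34.195 + 1000) × 1.006060 − 1000 = 971.657 − 1000 = -28.34 permil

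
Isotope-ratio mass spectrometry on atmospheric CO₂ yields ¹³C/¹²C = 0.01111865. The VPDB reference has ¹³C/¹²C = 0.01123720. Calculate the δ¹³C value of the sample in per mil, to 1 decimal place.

-10.5 per mil

δ¹³C = (R_sample / R_standard − 1) × 1000
R_sample / R_standard = 0.01111865 / 0.01123720 = 0.989450
δ¹³C = (0.989450 − 1) × 1000 = -10.55 per mil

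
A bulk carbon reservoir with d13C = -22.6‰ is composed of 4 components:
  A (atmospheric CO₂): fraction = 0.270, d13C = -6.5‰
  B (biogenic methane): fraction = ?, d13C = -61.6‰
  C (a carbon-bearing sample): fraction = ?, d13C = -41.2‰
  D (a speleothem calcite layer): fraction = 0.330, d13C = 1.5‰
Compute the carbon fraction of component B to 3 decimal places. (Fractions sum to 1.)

Let f_B and f_C be the unknown fractions; fractions sum to 1 so f_B + f_C = 0.400.
Mass balance: Σ fᵢ·δᵢ = δ_bulk ⇒ f_B·(-61.6) + f_C·(-41.2) = -22.6 − (-1.260) = -21.340
Substitute f_C = 0.400 − f_B:
f_B·(-61.6 − -41.2) = -21.340 − 0.400×(-41.2) = -4.860
f_B = -4.860 / -20.4 = 0.2382

0.238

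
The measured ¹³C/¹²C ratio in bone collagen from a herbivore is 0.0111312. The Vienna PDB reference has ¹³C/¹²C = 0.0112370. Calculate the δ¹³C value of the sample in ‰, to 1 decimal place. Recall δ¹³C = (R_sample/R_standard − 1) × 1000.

-9.4‰

δ¹³C = (R_sample / R_standard − 1) × 1000
R_sample / R_standard = 0.0111312 / 0.0112370 = 0.990585
δ¹³C = (0.990585 − 1) × 1000 = -9.42‰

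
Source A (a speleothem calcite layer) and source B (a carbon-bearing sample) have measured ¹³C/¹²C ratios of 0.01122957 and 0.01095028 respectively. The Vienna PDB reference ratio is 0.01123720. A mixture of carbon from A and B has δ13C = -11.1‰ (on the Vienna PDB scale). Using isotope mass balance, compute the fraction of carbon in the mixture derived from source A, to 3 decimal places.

δ_A = (0.01122957/0.01123720 − 1)×1000 = (0.999321 − 1)×1000 = -0.679‰
δ_B = (0.01095028/0.01123720 − 1)×1000 = (0.974467 − 1)×1000 = -25.533‰
f_A = (δ_mix − δ_B)/(δ_A − δ_B) = (-11.1 − (-25.533))/(-0.679 − (-25.533))
f_A = 14.433 / 24.854 = 0.5807

0.581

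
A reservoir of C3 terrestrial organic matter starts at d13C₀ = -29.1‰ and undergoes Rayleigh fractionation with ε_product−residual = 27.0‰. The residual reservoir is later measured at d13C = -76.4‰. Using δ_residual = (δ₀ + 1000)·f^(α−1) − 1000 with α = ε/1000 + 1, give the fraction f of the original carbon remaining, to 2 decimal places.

α − 1 = ε/1000 = 0.0270
(δ_res + 1000)/(δ₀ + 1000) = (-76.4 + 1000)/(-29.1 + 1000) = 923.6/970.9 = 0.951282
f = 0.951282^(1/0.0270) = exp(ln(0.951282)/0.0270) = exp(-0.04994/0.0270)
f = exp(-1.8498) = 0.1573

0.16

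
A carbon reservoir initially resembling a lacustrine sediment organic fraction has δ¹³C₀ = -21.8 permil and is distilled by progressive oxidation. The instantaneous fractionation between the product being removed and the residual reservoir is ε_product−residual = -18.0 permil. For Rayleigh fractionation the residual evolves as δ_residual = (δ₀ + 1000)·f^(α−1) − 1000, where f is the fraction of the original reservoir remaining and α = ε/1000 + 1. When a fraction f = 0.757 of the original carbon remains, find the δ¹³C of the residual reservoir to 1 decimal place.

Rayleigh residual: δ_res = (δ₀ + 1000)·f^(α−1) − 1000
α = ε/1000 + 1 = 0.98200, so α − 1 = -0.01800
f^(α−1) = 0.757^(-0.01800) = 1.005024
δ_res = (-21.8 + 1000) × 1.005024 − 1000 = 983.114 − 1000 = -16.89 permil

-16.9 permil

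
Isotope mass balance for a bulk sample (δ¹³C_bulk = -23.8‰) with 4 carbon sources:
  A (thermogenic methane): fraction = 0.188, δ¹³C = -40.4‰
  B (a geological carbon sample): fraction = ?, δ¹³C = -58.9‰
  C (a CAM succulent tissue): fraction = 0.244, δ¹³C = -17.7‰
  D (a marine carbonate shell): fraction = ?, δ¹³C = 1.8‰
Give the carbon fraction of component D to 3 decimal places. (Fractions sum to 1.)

0.355

Let f_D and f_B be the unknown fractions; fractions sum to 1 so f_D + f_B = 0.568.
Mass balance: Σ fᵢ·δᵢ = δ_bulk ⇒ f_D·(1.8) + f_B·(-58.9) = -23.8 − (-11.914) = -11.886
Substitute f_B = 0.568 − f_D:
f_D·(1.8 − -58.9) = -11.886 − 0.568×(-58.9) = 21.569
f_D = 21.569 / 60.7 = 0.3553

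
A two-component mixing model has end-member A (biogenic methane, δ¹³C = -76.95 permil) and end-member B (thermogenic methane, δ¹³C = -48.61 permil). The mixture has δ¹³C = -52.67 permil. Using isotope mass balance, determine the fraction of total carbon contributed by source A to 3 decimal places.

δ_mix = f_A·δ_A + (1 − f_A)·δ_B  ⇒  f_A = (δ_mix − δ_B)/(δ_A − δ_B)
f_A = (-52.67 − (-48.61)) / (-76.95 − (-48.61))
f_A = -4.06 / -28.34 = 0.1433

0.143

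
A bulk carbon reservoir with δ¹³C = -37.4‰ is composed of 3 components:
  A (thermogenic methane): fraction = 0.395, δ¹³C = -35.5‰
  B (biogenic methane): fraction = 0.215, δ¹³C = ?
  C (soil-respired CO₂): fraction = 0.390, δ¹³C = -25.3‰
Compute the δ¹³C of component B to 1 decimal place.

-62.8‰

Isotope mass balance: δ_bulk = Σ fᵢ·δᵢ.
-37.4 = 0.395×(-35.5) + 0.215×δ_B + 0.390×(-25.3)
0.215·δ_B = -37.4 − (-23.890) = -13.510
δ_B = -13.510 / 0.215 = -62.84‰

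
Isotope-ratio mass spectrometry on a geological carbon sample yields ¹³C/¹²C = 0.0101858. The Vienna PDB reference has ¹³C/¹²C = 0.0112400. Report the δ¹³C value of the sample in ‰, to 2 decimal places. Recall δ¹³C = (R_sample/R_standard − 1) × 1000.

δ¹³C = (R_sample / R_standard − 1) × 1000
R_sample / R_standard = 0.0101858 / 0.0112400 = 0.906210
δ¹³C = (0.906210 − 1) × 1000 = -93.790‰

-93.79‰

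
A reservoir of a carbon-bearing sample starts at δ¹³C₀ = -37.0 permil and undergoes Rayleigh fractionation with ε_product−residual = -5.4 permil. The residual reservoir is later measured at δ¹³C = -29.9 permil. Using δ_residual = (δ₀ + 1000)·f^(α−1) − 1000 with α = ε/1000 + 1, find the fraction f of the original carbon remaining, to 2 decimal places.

0.26

α − 1 = ε/1000 = -0.0054
(δ_res + 1000)/(δ₀ + 1000) = (-29.9 + 1000)/(-37.0 + 1000) = 970.1/963.0 = 1.007373
f = 1.007373^(1/-0.0054) = exp(ln(1.007373)/-0.0054) = exp(0.00735/-0.0054)
f = exp(-1.3603) = 0.2566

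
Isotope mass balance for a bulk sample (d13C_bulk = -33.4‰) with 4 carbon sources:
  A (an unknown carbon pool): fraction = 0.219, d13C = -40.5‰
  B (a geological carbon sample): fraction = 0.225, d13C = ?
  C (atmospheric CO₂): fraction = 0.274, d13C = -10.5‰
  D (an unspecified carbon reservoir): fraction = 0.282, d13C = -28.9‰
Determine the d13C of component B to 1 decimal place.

-60.0‰

Isotope mass balance: δ_bulk = Σ fᵢ·δᵢ.
-33.4 = 0.219×(-40.5) + 0.225×δ_B + 0.274×(-10.5) + 0.282×(-28.9)
0.225·δ_B = -33.4 − (-19.896) = -13.504
δ_B = -13.504 / 0.225 = -60.02‰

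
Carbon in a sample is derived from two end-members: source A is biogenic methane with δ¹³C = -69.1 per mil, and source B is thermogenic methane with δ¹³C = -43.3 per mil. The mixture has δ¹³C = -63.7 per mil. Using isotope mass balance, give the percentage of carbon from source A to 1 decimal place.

79.1%

δ_mix = f_A·δ_A + (1 − f_A)·δ_B  ⇒  f_A = (δ_mix − δ_B)/(δ_A − δ_B)
f_A = (-63.7 − (-43.3)) / (-69.1 − (-43.3))
f_A = -20.4 / -25.8 = 0.7907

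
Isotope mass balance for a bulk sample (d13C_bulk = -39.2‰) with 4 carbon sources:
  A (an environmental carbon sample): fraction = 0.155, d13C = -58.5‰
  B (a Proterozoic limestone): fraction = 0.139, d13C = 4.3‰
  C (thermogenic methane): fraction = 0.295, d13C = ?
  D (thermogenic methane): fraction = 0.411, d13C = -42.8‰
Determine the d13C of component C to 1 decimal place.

-44.5‰

Isotope mass balance: δ_bulk = Σ fᵢ·δᵢ.
-39.2 = 0.155×(-58.5) + 0.139×(4.3) + 0.295×δ_C + 0.411×(-42.8)
0.295·δ_C = -39.2 − (-26.061) = -13.139
δ_C = -13.139 / 0.295 = -44.54‰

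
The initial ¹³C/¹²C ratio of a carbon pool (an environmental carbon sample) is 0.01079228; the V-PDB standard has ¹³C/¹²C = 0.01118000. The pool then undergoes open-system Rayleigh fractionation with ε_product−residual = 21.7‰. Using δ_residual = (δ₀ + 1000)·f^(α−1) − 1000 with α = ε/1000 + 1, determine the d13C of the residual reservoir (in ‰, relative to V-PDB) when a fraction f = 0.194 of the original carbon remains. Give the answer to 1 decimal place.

δ₀ = (0.01079228/0.01118000 − 1)×1000 = (0.965320 − 1)×1000 = -34.680‰
α − 1 = ε/1000 = 0.0217
f^(α−1) = 0.194^(0.0217) = 0.965040
δ_res = (-34.680 + 1000) × 0.965040 − 1000 = 931.573 − 1000 = -68.43‰

-68.4‰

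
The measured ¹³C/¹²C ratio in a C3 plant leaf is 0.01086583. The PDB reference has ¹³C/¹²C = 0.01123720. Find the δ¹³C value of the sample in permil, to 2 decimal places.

δ¹³C = (R_sample / R_standard − 1) × 1000
R_sample / R_standard = 0.01086583 / 0.01123720 = 0.966952
δ¹³C = (0.966952 − 1) × 1000 = -33.048 permil

-33.05 permil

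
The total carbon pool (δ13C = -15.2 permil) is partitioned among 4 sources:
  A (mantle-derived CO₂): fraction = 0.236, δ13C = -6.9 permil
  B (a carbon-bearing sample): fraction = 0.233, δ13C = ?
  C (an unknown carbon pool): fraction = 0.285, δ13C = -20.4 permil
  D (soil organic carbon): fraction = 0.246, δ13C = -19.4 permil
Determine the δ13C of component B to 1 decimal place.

Isotope mass balance: δ_bulk = Σ fᵢ·δᵢ.
-15.2 = 0.236×(-6.9) + 0.233×δ_B + 0.285×(-20.4) + 0.246×(-19.4)
0.233·δ_B = -15.2 − (-12.215) = -2.985
δ_B = -2.985 / 0.233 = -12.81 permil

-12.8 permil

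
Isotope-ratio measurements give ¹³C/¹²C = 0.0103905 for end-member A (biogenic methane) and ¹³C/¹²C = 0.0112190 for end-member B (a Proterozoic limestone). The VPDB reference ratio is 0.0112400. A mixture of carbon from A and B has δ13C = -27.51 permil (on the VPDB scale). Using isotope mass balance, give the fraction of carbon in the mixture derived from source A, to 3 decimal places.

δ_A = (0.0103905/0.0112400 − 1)×1000 = (0.924422 − 1)×1000 = -75.578 permil
δ_B = (0.0112190/0.0112400 − 1)×1000 = (0.998132 − 1)×1000 = -1.868 permil
f_A = (δ_mix − δ_B)/(δ_A − δ_B) = (-27.51 − (-1.868))/(-75.578 − (-1.868))
f_A = -25.642 / -73.710 = 0.3479

0.348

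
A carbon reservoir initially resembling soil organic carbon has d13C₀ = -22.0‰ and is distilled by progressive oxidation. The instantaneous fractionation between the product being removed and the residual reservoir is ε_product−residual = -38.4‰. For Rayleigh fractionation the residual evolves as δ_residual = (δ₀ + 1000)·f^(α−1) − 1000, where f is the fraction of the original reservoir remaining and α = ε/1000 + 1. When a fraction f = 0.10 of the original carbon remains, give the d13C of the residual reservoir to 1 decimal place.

68.4‰

Rayleigh residual: δ_res = (δ₀ + 1000)·f^(α−1) − 1000
α = ε/1000 + 1 = 0.96160, so α − 1 = -0.03840
f^(α−1) = 0.10^(-0.03840) = 1.092446
δ_res = (-22.0 + 1000) × 1.092446 − 1000 = 1068.412 − 1000 = 68.41‰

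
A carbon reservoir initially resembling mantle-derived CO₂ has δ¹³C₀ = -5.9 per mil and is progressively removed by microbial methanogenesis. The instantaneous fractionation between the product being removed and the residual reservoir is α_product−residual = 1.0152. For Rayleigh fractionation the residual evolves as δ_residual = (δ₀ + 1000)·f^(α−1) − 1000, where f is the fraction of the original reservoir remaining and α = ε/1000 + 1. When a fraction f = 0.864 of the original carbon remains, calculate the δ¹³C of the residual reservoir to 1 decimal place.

-8.1 per mil

Rayleigh residual: δ_res = (δ₀ + 1000)·f^(α−1) − 1000
α − 1 = 0.01520
f^(α−1) = 0.864^(0.01520) = 0.997780
δ_res = (-5.9 + 1000) × 0.997780 − 1000 = 991.894 − 1000 = -8.11 per mil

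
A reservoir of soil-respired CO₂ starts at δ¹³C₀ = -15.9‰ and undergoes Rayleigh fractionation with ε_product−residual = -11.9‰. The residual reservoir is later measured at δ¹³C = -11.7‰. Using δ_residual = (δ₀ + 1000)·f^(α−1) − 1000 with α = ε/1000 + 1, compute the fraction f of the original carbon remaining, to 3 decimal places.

0.699

α − 1 = ε/1000 = -0.0119
(δ_res + 1000)/(δ₀ + 1000) = (-11.7 + 1000)/(-15.9 + 1000) = 988.3/984.1 = 1.004268
f = 1.004268^(1/-0.0119) = exp(ln(1.004268)/-0.0119) = exp(0.00426/-0.0119)
f = exp(-0.3579) = 0.6992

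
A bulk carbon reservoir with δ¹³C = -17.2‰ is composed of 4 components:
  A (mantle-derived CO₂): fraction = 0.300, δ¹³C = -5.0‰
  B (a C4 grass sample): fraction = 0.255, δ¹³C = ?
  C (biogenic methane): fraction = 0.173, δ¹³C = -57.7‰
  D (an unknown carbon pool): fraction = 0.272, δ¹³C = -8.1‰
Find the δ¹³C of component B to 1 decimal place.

Isotope mass balance: δ_bulk = Σ fᵢ·δᵢ.
-17.2 = 0.300×(-5.0) + 0.255×δ_B + 0.173×(-57.7) + 0.272×(-8.1)
0.255·δ_B = -17.2 − (-13.685) = -3.515
δ_B = -3.515 / 0.255 = -13.78‰

-13.8‰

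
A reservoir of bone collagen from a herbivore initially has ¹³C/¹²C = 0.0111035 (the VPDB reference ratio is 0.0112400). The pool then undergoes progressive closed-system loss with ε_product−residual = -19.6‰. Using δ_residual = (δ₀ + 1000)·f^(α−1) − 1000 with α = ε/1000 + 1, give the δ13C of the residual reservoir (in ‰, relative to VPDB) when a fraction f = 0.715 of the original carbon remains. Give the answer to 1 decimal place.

-5.6‰

δ₀ = (0.0111035/0.0112400 − 1)×1000 = (0.987856 − 1)×1000 = -12.144‰
α − 1 = ε/1000 = -0.0196
f^(α−1) = 0.715^(-0.0196) = 1.006597
δ_res = (-12.144 + 1000) × 1.006597 − 1000 = 994.373 − 1000 = -5.63‰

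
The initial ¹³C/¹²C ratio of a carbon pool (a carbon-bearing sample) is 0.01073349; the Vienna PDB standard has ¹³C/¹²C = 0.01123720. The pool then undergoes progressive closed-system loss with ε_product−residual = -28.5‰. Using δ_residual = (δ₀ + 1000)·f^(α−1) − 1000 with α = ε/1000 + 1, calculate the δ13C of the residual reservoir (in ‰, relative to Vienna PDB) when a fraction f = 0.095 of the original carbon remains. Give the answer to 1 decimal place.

δ₀ = (0.01073349/0.01123720 − 1)×1000 = (0.955175 − 1)×1000 = -44.825‰
α − 1 = ε/1000 = -0.0285
f^(α−1) = 0.095^(-0.0285) = 1.069387
δ_res = (-44.825 + 1000) × 1.069387 − 1000 = 1021.451 − 1000 = 21.45‰

21.5‰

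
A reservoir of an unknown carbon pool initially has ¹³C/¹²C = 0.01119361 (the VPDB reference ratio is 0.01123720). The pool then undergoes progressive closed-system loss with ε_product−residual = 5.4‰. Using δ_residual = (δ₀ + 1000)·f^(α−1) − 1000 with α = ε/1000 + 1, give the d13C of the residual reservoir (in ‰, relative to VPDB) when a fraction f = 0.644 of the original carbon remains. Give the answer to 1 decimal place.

δ₀ = (0.01119361/0.01123720 − 1)×1000 = (0.996121 − 1)×1000 = -3.879‰
α − 1 = ε/1000 = 0.0054
f^(α−1) = 0.644^(0.0054) = 0.997627
δ_res = (-3.879 + 1000) × 0.997627 − 1000 = 993.757 − 1000 = -6.24‰

-6.2‰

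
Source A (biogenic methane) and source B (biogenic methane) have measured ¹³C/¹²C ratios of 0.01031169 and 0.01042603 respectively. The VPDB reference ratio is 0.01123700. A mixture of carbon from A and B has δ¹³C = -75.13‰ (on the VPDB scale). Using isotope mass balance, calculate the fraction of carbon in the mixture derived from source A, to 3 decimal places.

δ_A = (0.01031169/0.01123700 − 1)×1000 = (0.917655 − 1)×1000 = -82.345‰
δ_B = (0.01042603/0.01123700 − 1)×1000 = (0.927830 − 1)×1000 = -72.170‰
f_A = (δ_mix − δ_B)/(δ_A − δ_B) = (-75.13 − (-72.170))/(-82.345 − (-72.170))
f_A = -2.960 / -10.175 = 0.2909

0.291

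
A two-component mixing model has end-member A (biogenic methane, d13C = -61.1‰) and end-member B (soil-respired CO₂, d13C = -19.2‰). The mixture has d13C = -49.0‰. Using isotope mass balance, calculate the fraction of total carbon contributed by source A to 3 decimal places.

0.711

δ_mix = f_A·δ_A + (1 − f_A)·δ_B  ⇒  f_A = (δ_mix − δ_B)/(δ_A − δ_B)
f_A = (-49.0 − (-19.2)) / (-61.1 − (-19.2))
f_A = -29.8 / -41.9 = 0.7112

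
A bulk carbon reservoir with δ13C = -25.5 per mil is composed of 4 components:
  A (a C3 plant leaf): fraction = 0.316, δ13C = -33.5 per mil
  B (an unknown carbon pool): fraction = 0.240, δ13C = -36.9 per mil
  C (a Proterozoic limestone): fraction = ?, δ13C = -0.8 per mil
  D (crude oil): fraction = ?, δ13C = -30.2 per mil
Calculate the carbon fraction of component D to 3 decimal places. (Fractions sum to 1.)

0.194

Let f_D and f_C be the unknown fractions; fractions sum to 1 so f_D + f_C = 0.444.
Mass balance: Σ fᵢ·δᵢ = δ_bulk ⇒ f_D·(-30.2) + f_C·(-0.8) = -25.5 − (-19.442) = -6.058
Substitute f_C = 0.444 − f_D:
f_D·(-30.2 − -0.8) = -6.058 − 0.444×(-0.8) = -5.703
f_D = -5.703 / -29.4 = 0.1940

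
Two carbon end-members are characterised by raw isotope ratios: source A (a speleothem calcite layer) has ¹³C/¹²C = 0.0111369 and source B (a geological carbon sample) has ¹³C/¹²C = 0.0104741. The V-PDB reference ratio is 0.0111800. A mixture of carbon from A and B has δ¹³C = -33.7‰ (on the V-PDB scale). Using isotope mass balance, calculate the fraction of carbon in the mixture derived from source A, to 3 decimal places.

δ_A = (0.0111369/0.0111800 − 1)×1000 = (0.996145 − 1)×1000 = -3.855‰
δ_B = (0.0104741/0.0111800 − 1)×1000 = (0.936860 − 1)×1000 = -63.140‰
f_A = (δ_mix − δ_B)/(δ_A − δ_B) = (-33.7 − (-63.140))/(-3.855 − (-63.140))
f_A = 29.440 / 59.284 = 0.4966

0.497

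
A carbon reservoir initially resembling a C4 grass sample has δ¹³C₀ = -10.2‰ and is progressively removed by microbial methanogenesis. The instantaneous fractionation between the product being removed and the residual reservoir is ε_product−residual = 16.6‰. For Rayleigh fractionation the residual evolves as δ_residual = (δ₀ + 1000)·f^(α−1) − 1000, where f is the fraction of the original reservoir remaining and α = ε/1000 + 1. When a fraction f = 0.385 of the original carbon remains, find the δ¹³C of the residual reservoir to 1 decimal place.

Rayleigh residual: δ_res = (δ₀ + 1000)·f^(α−1) − 1000
α = ε/1000 + 1 = 1.01660, so α − 1 = 0.01660
f^(α−1) = 0.385^(0.01660) = 0.984280
δ_res = (-10.2 + 1000) × 0.984280 − 1000 = 974.240 − 1000 = -25.76‰

-25.8‰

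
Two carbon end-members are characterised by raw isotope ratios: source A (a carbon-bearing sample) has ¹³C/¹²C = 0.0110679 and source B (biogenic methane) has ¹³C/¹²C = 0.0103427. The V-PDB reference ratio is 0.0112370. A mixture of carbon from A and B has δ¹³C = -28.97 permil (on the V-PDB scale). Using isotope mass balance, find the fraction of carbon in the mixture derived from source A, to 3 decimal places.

δ_A = (0.0110679/0.0112370 − 1)×1000 = (0.984951 − 1)×1000 = -15.049 permil
δ_B = (0.0103427/0.0112370 − 1)×1000 = (0.920415 − 1)×1000 = -79.585 permil
f_A = (δ_mix − δ_B)/(δ_A − δ_B) = (-28.97 − (-79.585))/(-15.049 − (-79.585))
f_A = 50.615 / 64.537 = 0.7843

0.784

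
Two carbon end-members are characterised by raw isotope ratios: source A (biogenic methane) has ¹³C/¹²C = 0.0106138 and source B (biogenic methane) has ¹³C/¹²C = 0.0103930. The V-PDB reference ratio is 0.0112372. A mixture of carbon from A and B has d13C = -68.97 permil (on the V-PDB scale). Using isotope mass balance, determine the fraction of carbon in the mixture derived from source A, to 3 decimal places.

0.313

δ_A = (0.0106138/0.0112372 − 1)×1000 = (0.944524 − 1)×1000 = -55.476 permil
δ_B = (0.0103930/0.0112372 − 1)×1000 = (0.924875 − 1)×1000 = -75.125 permil
f_A = (δ_mix − δ_B)/(δ_A − δ_B) = (-68.97 − (-75.125))/(-55.476 − (-75.125))
f_A = 6.155 / 19.649 = 0.3133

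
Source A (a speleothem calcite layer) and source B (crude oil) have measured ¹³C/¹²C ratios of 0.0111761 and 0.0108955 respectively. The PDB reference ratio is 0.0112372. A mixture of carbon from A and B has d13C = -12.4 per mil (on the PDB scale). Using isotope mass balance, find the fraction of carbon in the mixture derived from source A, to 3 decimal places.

0.721

δ_A = (0.0111761/0.0112372 − 1)×1000 = (0.994563 − 1)×1000 = -5.437 per mil
δ_B = (0.0108955/0.0112372 − 1)×1000 = (0.969592 − 1)×1000 = -30.408 per mil
f_A = (δ_mix − δ_B)/(δ_A − δ_B) = (-12.4 − (-30.408))/(-5.437 − (-30.408))
f_A = 18.008 / 24.971 = 0.7212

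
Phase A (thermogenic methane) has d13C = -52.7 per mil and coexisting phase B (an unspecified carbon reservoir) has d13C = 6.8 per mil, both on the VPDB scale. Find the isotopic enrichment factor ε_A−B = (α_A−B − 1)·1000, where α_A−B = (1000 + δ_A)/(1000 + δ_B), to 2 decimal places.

α_A−B = (1000 + -52.7) / (1000 + 6.8) = 947.3 / 1006.8 = 0.940902
ε_A−B = (0.940902 − 1) × 1000 = -59.098 per mil
(The approximation ε ≈ δ_A − δ_B would give -59.5 per mil.)

-59.10 per mil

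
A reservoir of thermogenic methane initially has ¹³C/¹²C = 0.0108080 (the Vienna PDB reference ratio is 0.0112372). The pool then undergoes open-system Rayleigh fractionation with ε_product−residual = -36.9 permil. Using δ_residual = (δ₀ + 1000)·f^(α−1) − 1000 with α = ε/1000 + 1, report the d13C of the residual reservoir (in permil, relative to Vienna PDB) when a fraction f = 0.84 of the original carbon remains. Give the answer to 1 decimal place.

-32.0 permil

δ₀ = (0.0108080/0.0112372 − 1)×1000 = (0.961805 − 1)×1000 = -38.195 permil
α − 1 = ε/1000 = -0.0369
f^(α−1) = 0.84^(-0.0369) = 1.006454
δ_res = (-38.195 + 1000) × 1.006454 − 1000 = 968.013 − 1000 = -31.99 permil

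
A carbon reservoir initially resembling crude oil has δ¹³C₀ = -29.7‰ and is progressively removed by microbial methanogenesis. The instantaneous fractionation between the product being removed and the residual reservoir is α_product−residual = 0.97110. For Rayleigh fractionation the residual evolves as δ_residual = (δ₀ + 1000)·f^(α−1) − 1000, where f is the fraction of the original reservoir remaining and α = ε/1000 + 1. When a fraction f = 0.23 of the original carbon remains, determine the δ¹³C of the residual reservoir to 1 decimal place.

12.4‰

Rayleigh residual: δ_res = (δ₀ + 1000)·f^(α−1) − 1000
α − 1 = -0.02890
f^(α−1) = 0.23^(-0.02890) = 1.043389
δ_res = (-29.7 + 1000) × 1.043389 − 1000 = 1012.400 − 1000 = 12.40‰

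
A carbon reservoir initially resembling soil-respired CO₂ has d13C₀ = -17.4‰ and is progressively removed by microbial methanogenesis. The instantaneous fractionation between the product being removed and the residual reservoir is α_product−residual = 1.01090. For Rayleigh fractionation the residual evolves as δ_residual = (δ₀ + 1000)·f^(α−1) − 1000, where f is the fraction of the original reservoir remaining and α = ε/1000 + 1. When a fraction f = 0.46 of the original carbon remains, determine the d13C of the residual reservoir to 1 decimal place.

-25.7‰

Rayleigh residual: δ_res = (δ₀ + 1000)·f^(α−1) − 1000
α − 1 = 0.01090
f^(α−1) = 0.46^(0.01090) = 0.991572
δ_res = (-17.4 + 1000) × 0.991572 − 1000 = 974.318 − 1000 = -25.68‰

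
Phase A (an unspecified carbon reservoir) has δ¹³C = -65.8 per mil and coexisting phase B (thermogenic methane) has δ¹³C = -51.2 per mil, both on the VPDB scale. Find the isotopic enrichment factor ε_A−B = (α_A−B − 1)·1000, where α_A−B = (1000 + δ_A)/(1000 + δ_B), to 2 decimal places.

-15.39 per mil

α_A−B = (1000 + -65.8) / (1000 + -51.2) = 934.2 / 948.8 = 0.984612
ε_A−B = (0.984612 − 1) × 1000 = -15.388 per mil
(The approximation ε ≈ δ_A − δ_B would give -14.6 per mil.)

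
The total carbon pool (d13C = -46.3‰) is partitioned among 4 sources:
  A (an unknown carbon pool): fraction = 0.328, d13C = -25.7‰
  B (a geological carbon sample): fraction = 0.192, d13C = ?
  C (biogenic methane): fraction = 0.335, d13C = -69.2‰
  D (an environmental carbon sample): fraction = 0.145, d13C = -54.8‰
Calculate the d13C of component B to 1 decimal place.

-35.1‰

Isotope mass balance: δ_bulk = Σ fᵢ·δᵢ.
-46.3 = 0.328×(-25.7) + 0.192×δ_B + 0.335×(-69.2) + 0.145×(-54.8)
0.192·δ_B = -46.3 − (-39.558) = -6.742
δ_B = -6.742 / 0.192 = -35.12‰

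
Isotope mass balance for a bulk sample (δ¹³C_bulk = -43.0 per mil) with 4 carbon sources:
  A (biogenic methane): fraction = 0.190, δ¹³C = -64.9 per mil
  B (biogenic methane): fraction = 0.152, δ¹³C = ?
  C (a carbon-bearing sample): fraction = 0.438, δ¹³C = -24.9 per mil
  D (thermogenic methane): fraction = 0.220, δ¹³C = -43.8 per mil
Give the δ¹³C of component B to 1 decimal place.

-66.6 per mil

Isotope mass balance: δ_bulk = Σ fᵢ·δᵢ.
-43.0 = 0.190×(-64.9) + 0.152×δ_B + 0.438×(-24.9) + 0.220×(-43.8)
0.152·δ_B = -43.0 − (-32.873) = -10.127
δ_B = -10.127 / 0.152 = -66.62 per mil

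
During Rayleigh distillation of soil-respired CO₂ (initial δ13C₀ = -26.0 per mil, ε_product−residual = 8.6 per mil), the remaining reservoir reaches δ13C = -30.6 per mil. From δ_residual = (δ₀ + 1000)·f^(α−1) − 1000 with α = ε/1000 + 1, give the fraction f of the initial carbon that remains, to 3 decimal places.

0.577

α − 1 = ε/1000 = 0.0086
(δ_res + 1000)/(δ₀ + 1000) = (-30.6 + 1000)/(-26.0 + 1000) = 969.4/974.0 = 0.995277
f = 0.995277^(1/0.0086) = exp(ln(0.995277)/0.0086) = exp(-0.00473/0.0086)
f = exp(-0.5505) = 0.5767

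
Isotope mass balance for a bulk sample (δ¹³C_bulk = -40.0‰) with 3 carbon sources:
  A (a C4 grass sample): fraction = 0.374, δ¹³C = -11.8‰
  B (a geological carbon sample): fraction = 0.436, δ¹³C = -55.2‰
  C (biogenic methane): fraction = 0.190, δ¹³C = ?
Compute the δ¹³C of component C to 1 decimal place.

-60.6‰

Isotope mass balance: δ_bulk = Σ fᵢ·δᵢ.
-40.0 = 0.374×(-11.8) + 0.436×(-55.2) + 0.190×δ_C
0.190·δ_C = -40.0 − (-28.480) = -11.520
δ_C = -11.520 / 0.190 = -60.63‰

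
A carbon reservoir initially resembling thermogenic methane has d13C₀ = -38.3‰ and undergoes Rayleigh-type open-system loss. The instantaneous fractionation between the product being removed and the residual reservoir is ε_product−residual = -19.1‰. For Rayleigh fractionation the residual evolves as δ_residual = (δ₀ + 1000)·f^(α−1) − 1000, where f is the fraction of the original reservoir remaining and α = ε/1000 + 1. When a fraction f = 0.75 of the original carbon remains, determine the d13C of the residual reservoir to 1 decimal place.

-33.0‰

Rayleigh residual: δ_res = (δ₀ + 1000)·f^(α−1) − 1000
α = ε/1000 + 1 = 0.98090, so α − 1 = -0.01910
f^(α−1) = 0.75^(-0.01910) = 1.005510
δ_res = (-38.3 + 1000) × 1.005510 − 1000 = 966.999 − 1000 = -33.00‰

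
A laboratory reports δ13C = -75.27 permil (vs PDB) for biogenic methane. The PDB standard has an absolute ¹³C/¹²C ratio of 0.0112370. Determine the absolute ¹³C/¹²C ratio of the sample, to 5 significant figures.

R_sample = R_standard × (δ13C/1000 + 1)
R_sample = 0.0112370 × (-75.27/1000 + 1) = 0.0112370 × 0.924730
R_sample = 0.0103912

0.010391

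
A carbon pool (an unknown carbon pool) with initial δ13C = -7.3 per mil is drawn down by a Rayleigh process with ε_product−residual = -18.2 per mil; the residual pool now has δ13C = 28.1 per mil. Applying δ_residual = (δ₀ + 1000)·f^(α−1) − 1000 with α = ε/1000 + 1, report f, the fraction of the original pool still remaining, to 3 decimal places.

0.146

α − 1 = ε/1000 = -0.0182
(δ_res + 1000)/(δ₀ + 1000) = (28.1 + 1000)/(-7.3 + 1000) = 1028.1/992.7 = 1.035660
f = 1.035660^(1/-0.0182) = exp(ln(1.035660)/-0.0182) = exp(0.03504/-0.0182)
f = exp(-1.9252) = 0.1458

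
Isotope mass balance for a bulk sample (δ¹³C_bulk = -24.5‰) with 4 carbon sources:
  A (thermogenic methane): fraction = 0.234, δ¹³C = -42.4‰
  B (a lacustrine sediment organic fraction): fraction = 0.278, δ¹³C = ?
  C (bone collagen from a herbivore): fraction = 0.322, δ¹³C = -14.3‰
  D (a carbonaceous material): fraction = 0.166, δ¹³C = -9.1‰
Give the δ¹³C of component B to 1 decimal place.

Isotope mass balance: δ_bulk = Σ fᵢ·δᵢ.
-24.5 = 0.234×(-42.4) + 0.278×δ_B + 0.322×(-14.3) + 0.166×(-9.1)
0.278·δ_B = -24.5 − (-16.037) = -8.463
δ_B = -8.463 / 0.278 = -30.44‰

-30.4‰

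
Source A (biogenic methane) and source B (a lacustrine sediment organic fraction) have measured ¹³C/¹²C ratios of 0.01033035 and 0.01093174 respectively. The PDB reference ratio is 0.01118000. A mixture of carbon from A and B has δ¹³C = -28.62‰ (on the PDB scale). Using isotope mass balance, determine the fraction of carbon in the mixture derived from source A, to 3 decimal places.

0.119

δ_A = (0.01033035/0.01118000 − 1)×1000 = (0.924003 − 1)×1000 = -75.997‰
δ_B = (0.01093174/0.01118000 − 1)×1000 = (0.977794 − 1)×1000 = -22.206‰
f_A = (δ_mix − δ_B)/(δ_A − δ_B) = (-28.62 − (-22.206))/(-75.997 − (-22.206))
f_A = -6.414 / -53.792 = 0.1192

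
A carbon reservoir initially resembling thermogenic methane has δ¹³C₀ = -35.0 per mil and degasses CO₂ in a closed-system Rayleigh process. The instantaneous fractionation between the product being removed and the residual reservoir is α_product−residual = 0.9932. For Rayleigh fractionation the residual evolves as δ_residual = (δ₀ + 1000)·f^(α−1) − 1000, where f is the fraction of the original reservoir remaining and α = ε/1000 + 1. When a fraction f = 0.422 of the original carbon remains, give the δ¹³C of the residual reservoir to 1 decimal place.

-29.3 per mil

Rayleigh residual: δ_res = (δ₀ + 1000)·f^(α−1) − 1000
α − 1 = -0.00680
f^(α−1) = 0.422^(-0.00680) = 1.005884
δ_res = (-35.0 + 1000) × 1.005884 − 1000 = 970.678 − 1000 = -29.32 per mil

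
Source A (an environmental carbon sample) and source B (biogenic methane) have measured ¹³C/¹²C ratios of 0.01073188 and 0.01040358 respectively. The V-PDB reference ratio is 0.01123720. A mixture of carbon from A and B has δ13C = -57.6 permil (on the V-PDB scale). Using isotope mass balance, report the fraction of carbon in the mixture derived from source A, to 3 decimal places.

0.568

δ_A = (0.01073188/0.01123720 − 1)×1000 = (0.955032 − 1)×1000 = -44.968 permil
δ_B = (0.01040358/0.01123720 − 1)×1000 = (0.925816 − 1)×1000 = -74.184 permil
f_A = (δ_mix − δ_B)/(δ_A − δ_B) = (-57.6 − (-74.184))/(-44.968 − (-74.184))
f_A = 16.584 / 29.215 = 0.5676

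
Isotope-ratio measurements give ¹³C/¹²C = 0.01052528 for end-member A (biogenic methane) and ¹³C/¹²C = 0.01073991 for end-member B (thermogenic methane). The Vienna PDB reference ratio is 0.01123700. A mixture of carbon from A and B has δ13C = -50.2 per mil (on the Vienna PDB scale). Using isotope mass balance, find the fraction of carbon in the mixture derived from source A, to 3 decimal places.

0.312

δ_A = (0.01052528/0.01123700 − 1)×1000 = (0.936663 − 1)×1000 = -63.337 per mil
δ_B = (0.01073991/0.01123700 − 1)×1000 = (0.955763 − 1)×1000 = -44.237 per mil
f_A = (δ_mix − δ_B)/(δ_A − δ_B) = (-50.2 − (-44.237))/(-63.337 − (-44.237))
f_A = -5.963 / -19.100 = 0.3122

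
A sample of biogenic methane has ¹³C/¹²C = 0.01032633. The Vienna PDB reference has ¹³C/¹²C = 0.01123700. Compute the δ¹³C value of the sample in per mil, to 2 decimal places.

δ¹³C = (R_sample / R_standard − 1) × 1000
R_sample / R_standard = 0.01032633 / 0.01123700 = 0.918958
δ¹³C = (0.918958 − 1) × 1000 = -81.042 per mil

-81.04 per mil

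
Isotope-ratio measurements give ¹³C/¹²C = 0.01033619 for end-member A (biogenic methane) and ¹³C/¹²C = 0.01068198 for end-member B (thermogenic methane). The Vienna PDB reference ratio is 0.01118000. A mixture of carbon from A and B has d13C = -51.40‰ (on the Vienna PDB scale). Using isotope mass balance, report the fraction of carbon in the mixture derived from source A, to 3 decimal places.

δ_A = (0.01033619/0.01118000 − 1)×1000 = (0.924525 − 1)×1000 = -75.475‰
δ_B = (0.01068198/0.01118000 − 1)×1000 = (0.955454 − 1)×1000 = -44.546‰
f_A = (δ_mix − δ_B)/(δ_A − δ_B) = (-51.40 − (-44.546))/(-75.475 − (-44.546))
f_A = -6.854 / -30.929 = 0.2216

0.222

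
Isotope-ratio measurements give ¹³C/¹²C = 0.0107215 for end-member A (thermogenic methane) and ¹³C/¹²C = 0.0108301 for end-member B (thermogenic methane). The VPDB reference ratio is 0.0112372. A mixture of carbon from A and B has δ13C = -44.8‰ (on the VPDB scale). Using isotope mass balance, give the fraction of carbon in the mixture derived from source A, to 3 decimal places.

0.887

δ_A = (0.0107215/0.0112372 − 1)×1000 = (0.954108 − 1)×1000 = -45.892‰
δ_B = (0.0108301/0.0112372 − 1)×1000 = (0.963772 − 1)×1000 = -36.228‰
f_A = (δ_mix − δ_B)/(δ_A − δ_B) = (-44.8 − (-36.228))/(-45.892 − (-36.228))
f_A = -8.572 / -9.664 = 0.8870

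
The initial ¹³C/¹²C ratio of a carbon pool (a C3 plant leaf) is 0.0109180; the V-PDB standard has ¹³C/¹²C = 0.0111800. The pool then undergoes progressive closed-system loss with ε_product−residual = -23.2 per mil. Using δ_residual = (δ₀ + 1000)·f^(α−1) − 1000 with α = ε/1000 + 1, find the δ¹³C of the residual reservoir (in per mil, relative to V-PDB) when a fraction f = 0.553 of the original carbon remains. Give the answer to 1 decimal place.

δ₀ = (0.0109180/0.0111800 − 1)×1000 = (0.976565 − 1)×1000 = -23.435 per mil
α − 1 = ε/1000 = -0.0232
f^(α−1) = 0.553^(-0.0232) = 1.013838
δ_res = (-23.435 + 1000) × 1.013838 − 1000 = 990.079 − 1000 = -9.92 per mil

-9.9 per mil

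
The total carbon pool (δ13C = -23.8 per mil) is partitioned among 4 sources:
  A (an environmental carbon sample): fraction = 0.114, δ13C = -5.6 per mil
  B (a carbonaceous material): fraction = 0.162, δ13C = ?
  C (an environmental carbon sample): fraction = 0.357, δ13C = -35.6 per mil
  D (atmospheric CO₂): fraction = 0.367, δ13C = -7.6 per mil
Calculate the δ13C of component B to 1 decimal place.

Isotope mass balance: δ_bulk = Σ fᵢ·δᵢ.
-23.8 = 0.114×(-5.6) + 0.162×δ_B + 0.357×(-35.6) + 0.367×(-7.6)
0.162·δ_B = -23.8 − (-16.137) = -7.663
δ_B = -7.663 / 0.162 = -47.30 per mil

-47.3 per mil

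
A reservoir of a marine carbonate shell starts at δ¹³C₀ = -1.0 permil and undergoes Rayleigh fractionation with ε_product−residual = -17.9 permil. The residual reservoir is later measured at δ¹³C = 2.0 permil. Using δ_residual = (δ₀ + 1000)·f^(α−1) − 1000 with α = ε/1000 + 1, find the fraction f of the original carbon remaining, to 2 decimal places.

α − 1 = ε/1000 = -0.0179
(δ_res + 1000)/(δ₀ + 1000) = (2.0 + 1000)/(-1.0 + 1000) = 1002.0/999.0 = 1.003003
f = 1.003003^(1/-0.0179) = exp(ln(1.003003)/-0.0179) = exp(0.00300/-0.0179)
f = exp(-0.1675) = 0.8458

0.85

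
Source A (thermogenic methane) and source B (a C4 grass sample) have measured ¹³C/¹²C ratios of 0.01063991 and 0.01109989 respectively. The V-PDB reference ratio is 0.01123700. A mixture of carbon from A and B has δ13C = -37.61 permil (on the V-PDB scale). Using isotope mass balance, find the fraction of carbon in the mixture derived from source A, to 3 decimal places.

0.621

δ_A = (0.01063991/0.01123700 − 1)×1000 = (0.946864 − 1)×1000 = -53.136 permil
δ_B = (0.01109989/0.01123700 − 1)×1000 = (0.987798 − 1)×1000 = -12.202 permil
f_A = (δ_mix − δ_B)/(δ_A − δ_B) = (-37.61 − (-12.202))/(-53.136 − (-12.202))
f_A = -25.408 / -40.934 = 0.6207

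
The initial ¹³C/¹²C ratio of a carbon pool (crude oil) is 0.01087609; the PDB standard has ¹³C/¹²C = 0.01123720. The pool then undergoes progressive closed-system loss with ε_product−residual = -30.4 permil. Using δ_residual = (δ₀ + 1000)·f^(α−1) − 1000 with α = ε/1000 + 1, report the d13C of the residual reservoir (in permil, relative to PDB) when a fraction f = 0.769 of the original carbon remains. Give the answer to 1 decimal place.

δ₀ = (0.01087609/0.01123720 − 1)×1000 = (0.967865 − 1)×1000 = -32.135 permil
α − 1 = ε/1000 = -0.0304
f^(α−1) = 0.769^(-0.0304) = 1.008017
δ_res = (-32.135 + 1000) × 1.008017 − 1000 = 975.624 − 1000 = -24.38 permil

-24.4 permil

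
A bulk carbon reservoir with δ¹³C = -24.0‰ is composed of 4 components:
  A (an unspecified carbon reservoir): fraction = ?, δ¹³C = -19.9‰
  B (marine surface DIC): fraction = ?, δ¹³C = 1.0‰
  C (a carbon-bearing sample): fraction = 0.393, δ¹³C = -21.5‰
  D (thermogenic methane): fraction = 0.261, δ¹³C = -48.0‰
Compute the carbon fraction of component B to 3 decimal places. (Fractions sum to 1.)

Let f_B and f_A be the unknown fractions; fractions sum to 1 so f_B + f_A = 0.346.
Mass balance: Σ fᵢ·δᵢ = δ_bulk ⇒ f_B·(1.0) + f_A·(-19.9) = -24.0 − (-20.977) = -3.023
Substitute f_A = 0.346 − f_B:
f_B·(1.0 − -19.9) = -3.023 − 0.346×(-19.9) = 3.863
f_B = 3.863 / 20.9 = 0.1848

0.185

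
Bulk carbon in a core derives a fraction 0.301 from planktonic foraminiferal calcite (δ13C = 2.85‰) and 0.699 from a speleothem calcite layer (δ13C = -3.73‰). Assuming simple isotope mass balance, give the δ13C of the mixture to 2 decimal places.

δ_mix = f_A·δ_A + f_B·δ_B
δ_mix = 0.301 × (2.85) + 0.699 × (-3.73)
δ_mix = 0.858 + -2.607 = -1.749‰

-1.75‰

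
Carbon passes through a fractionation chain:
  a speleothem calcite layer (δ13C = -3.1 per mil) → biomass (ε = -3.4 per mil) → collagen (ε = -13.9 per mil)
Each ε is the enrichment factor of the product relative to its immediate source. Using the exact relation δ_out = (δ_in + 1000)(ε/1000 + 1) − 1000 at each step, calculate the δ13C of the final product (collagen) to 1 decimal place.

step 1: δ = (-3.10 + 1000)·(-3.4/1000 + 1) − 1000 = -6.49 per mil
step 2: δ = (-6.49 + 1000)·(-13.9/1000 + 1) − 1000 = -20.30 per mil

-20.3 per mil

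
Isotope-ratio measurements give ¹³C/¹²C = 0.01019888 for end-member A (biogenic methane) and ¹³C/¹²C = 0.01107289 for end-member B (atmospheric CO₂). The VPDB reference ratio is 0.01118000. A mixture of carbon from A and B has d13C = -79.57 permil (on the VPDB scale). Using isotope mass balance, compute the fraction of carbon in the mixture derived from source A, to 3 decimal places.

0.895

δ_A = (0.01019888/0.01118000 − 1)×1000 = (0.912243 − 1)×1000 = -87.757 permil
δ_B = (0.01107289/0.01118000 − 1)×1000 = (0.990419 − 1)×1000 = -9.581 permil
f_A = (δ_mix − δ_B)/(δ_A − δ_B) = (-79.57 − (-9.581))/(-87.757 − (-9.581))
f_A = -69.989 / -78.176 = 0.8953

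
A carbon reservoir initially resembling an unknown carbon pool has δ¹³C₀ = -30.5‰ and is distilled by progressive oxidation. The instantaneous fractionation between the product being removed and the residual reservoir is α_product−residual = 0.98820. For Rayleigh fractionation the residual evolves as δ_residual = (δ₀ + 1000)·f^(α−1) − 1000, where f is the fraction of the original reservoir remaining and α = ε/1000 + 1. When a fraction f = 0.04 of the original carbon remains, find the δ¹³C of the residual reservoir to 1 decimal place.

7.0‰

Rayleigh residual: δ_res = (δ₀ + 1000)·f^(α−1) − 1000
α − 1 = -0.01180
f^(α−1) = 0.04^(-0.01180) = 1.038713
δ_res = (-30.5 + 1000) × 1.038713 − 1000 = 1007.033 − 1000 = 7.03‰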